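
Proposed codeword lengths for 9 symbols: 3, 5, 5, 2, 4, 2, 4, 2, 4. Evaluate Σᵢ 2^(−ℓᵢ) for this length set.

With common denominator 2^5 = 32: Σ 2^(−ℓᵢ) = 4/32 + 1/32 + 1/32 + 8/32 + 2/32 + 8/32 + 2/32 + 8/32 + 2/32 = 36/32 = 1.125.

1.125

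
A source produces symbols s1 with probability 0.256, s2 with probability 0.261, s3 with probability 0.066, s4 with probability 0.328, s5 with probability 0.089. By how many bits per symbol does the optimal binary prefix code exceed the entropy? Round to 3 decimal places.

0.049 bits

Entropy H = −Σ p log₂ p ≈ 2.1060 bits.
Huffman merges: 33/500+89/1000→31/200; 31/200+32/125→411/1000; 261/1000+41/125→589/1000; 411/1000+589/1000→1. L = 431/200 ≈ 2.1550.
L − H = 2.1550 − 2.1060 = 0.049 bits.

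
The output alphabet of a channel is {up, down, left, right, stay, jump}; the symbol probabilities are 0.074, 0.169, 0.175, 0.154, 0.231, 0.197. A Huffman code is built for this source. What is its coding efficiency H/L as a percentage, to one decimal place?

97.9%

Entropy H = −Σ p log₂ p ≈ 2.5172 bits.
Huffman merges: 37/500+77/500→57/250; 169/1000+7/40→43/125; 197/1000+57/250→17/40; 231/1000+43/125→23/40; 17/40+23/40→1. L = 643/250 ≈ 2.5720.
Efficiency = H/L = 2.5172/2.5720 = 97.9%.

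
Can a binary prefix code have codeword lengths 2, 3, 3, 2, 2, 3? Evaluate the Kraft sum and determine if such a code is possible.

1.125; no

With common denominator 2^3 = 8: Σ 2^(−ℓᵢ) = 2/8 + 1/8 + 1/8 + 2/8 + 2/8 + 1/8 = 9/8 = 1.125.
Kraft's inequality requires Σ ≤ 1; here Σ = 1.125 > 1, so no such prefix code exists.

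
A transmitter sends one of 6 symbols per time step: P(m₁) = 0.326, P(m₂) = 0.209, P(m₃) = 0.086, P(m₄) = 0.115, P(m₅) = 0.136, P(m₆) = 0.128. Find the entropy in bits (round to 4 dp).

2.4335 bits

H = −Σ pᵢ log₂ pᵢ.
−0.326·log₂(0.326) = 0.5272
−0.209·log₂(0.209) = 0.4720
−0.086·log₂(0.086) = 0.3044
−0.115·log₂(0.115) = 0.3588
−0.136·log₂(0.136) = 0.3915
−0.128·log₂(0.128) = 0.3796
Sum ≈ 2.4335 → 2.4335 bits.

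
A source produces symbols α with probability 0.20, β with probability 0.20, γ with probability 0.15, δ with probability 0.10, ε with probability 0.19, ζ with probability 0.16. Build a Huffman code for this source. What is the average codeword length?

Repeatedly combine the two least-probable nodes; the expected code length is the sum of the merged weights.
merge 1/10 + 3/20 → 1/4
merge 4/25 + 19/100 → 7/20
merge 1/5 + 1/5 → 2/5
merge 1/4 + 7/20 → 3/5
merge 2/5 + 3/5 → 1
L = 1/4 + 7/20 + 2/5 + 3/5 + 1 = 13/5 = 2.6 bits/symbol.

2.6 bits/symbol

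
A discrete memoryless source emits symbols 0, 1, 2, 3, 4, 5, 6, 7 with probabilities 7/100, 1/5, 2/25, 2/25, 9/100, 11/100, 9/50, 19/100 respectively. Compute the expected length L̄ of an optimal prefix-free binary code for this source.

Repeatedly combine the two least-probable nodes; the expected code length is the sum of the merged weights.
merge 7/100 + 2/25 → 3/20
merge 2/25 + 9/100 → 17/100
merge 11/100 + 3/20 → 13/50
merge 17/100 + 9/50 → 7/20
merge 19/100 + 1/5 → 39/100
merge 13/50 + 7/20 → 61/100
merge 39/100 + 61/100 → 1
L = 3/20 + 17/100 + 13/50 + 7/20 + 39/100 + 61/100 + 1 = 293/100 = 2.93 bits/symbol.

2.93 bits/symbol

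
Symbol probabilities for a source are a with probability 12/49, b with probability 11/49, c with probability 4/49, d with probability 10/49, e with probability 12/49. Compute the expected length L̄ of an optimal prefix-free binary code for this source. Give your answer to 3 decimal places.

2.286 bits/symbol

Repeatedly combine the two least-probable nodes; the expected code length is the sum of the merged weights.
merge 4/49 + 10/49 → 2/7
merge 11/49 + 12/49 → 23/49
merge 12/49 + 2/7 → 26/49
merge 23/49 + 26/49 → 1
L = 2/7 + 23/49 + 26/49 + 1 = 16/7 ≈ 2.286 bits/symbol.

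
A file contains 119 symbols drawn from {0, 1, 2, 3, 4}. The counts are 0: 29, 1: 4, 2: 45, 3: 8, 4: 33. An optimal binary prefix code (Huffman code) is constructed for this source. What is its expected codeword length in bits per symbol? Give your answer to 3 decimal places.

Probabilities are the counts divided by 119.
Repeatedly combine the two least-probable nodes; the expected code length is the sum of the merged weights.
merge 4/119 + 8/119 → 12/119
merge 12/119 + 29/119 → 41/119
merge 33/119 + 41/119 → 74/119
merge 45/119 + 74/119 → 1
L = 12/119 + 41/119 + 74/119 + 1 = 246/119 ≈ 2.067 bits/symbol.

2.067 bits/symbol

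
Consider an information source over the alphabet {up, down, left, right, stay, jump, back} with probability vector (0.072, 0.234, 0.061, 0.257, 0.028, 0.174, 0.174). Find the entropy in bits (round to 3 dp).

2.536 bits

H = −Σ pᵢ log₂ pᵢ.
−0.072·log₂(0.072) = 0.2733
−0.234·log₂(0.234) = 0.4903
−0.061·log₂(0.061) = 0.2461
−0.257·log₂(0.257) = 0.5038
−0.028·log₂(0.028) = 0.1444
−0.174·log₂(0.174) = 0.4390
−0.174·log₂(0.174) = 0.4390
Sum ≈ 2.5359 → 2.536 bits.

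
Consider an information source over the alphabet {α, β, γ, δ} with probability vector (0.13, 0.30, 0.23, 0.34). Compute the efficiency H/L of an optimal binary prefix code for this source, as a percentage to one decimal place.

Entropy H = −Σ p log₂ p ≈ 1.9206 bits.
Huffman merges: 13/100+23/100→9/25; 3/10+17/50→16/25; 9/25+16/25→1. L = 2 ≈ 2.0000.
Efficiency = H/L = 1.9206/2.0000 = 96.0%.

96.0%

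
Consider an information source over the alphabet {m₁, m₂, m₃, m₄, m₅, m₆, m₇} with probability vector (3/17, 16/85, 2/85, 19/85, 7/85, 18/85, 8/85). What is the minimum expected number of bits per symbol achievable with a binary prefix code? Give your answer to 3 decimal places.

Repeatedly combine the two least-probable nodes; the expected code length is the sum of the merged weights.
merge 2/85 + 7/85 → 9/85
merge 8/85 + 9/85 → 1/5
merge 3/17 + 16/85 → 31/85
merge 1/5 + 18/85 → 7/17
merge 19/85 + 31/85 → 10/17
merge 7/17 + 10/17 → 1
L = 9/85 + 1/5 + 31/85 + 7/17 + 10/17 + 1 = 227/85 ≈ 2.671 bits/symbol.

2.671 bits/symbol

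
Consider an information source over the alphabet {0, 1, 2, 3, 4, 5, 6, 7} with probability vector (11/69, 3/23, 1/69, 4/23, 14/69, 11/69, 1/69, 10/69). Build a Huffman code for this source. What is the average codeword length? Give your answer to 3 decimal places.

2.812 bits/symbol

Repeatedly combine the two least-probable nodes; the expected code length is the sum of the merged weights.
merge 1/69 + 1/69 → 2/69
merge 2/69 + 3/23 → 11/69
merge 10/69 + 11/69 → 7/23
merge 11/69 + 11/69 → 22/69
merge 4/23 + 14/69 → 26/69
merge 7/23 + 22/69 → 43/69
merge 26/69 + 43/69 → 1
L = 2/69 + 11/69 + 7/23 + 22/69 + 26/69 + 43/69 + 1 = 194/69 ≈ 2.812 bits/symbol.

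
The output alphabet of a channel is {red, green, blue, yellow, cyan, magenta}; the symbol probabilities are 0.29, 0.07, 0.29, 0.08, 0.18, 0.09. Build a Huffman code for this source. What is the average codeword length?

2.39 bits/symbol

Repeatedly combine the two least-probable nodes; the expected code length is the sum of the merged weights.
merge 7/100 + 2/25 → 3/20
merge 9/100 + 3/20 → 6/25
merge 9/50 + 6/25 → 21/50
merge 29/100 + 29/100 → 29/50
merge 21/50 + 29/50 → 1
L = 3/20 + 6/25 + 21/50 + 29/50 + 1 = 239/100 = 2.39 bits/symbol.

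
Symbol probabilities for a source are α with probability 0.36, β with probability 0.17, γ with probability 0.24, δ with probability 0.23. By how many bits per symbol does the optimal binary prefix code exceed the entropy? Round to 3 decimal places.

Entropy H = −Σ p log₂ p ≈ 1.9470 bits.
Huffman merges: 17/100+23/100→2/5; 6/25+9/25→3/5; 2/5+3/5→1. L = 2 ≈ 2.0000.
L − H = 2.0000 − 1.9470 = 0.053 bits.

0.053 bits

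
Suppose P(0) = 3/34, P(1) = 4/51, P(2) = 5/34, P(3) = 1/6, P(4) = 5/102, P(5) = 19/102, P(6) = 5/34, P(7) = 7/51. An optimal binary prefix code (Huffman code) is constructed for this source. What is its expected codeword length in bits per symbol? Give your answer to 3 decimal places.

Repeatedly combine the two least-probable nodes; the expected code length is the sum of the merged weights.
merge 5/102 + 4/51 → 13/102
merge 3/34 + 13/102 → 11/51
merge 7/51 + 5/34 → 29/102
merge 5/34 + 1/6 → 16/51
merge 19/102 + 11/51 → 41/102
merge 29/102 + 16/51 → 61/102
merge 41/102 + 61/102 → 1
L = 13/102 + 11/51 + 29/102 + 16/51 + 41/102 + 61/102 + 1 = 50/17 ≈ 2.941 bits/symbol.

2.941 bits/symbol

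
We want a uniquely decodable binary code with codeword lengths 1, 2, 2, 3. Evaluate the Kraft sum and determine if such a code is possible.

1.125; no

With common denominator 2^3 = 8: Σ 2^(−ℓᵢ) = 4/8 + 2/8 + 2/8 + 1/8 = 9/8 = 1.125.
Kraft's inequality requires Σ ≤ 1; here Σ = 1.125 > 1, so no such prefix code exists.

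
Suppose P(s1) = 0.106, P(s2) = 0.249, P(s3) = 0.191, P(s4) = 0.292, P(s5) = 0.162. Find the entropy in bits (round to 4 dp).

H = −Σ pᵢ log₂ pᵢ.
−0.106·log₂(0.106) = 0.3432
−0.249·log₂(0.249) = 0.4994
−0.191·log₂(0.191) = 0.4562
−0.292·log₂(0.292) = 0.5186
−0.162·log₂(0.162) = 0.4254
Sum ≈ 2.2428 → 2.2428 bits.

2.2428 bits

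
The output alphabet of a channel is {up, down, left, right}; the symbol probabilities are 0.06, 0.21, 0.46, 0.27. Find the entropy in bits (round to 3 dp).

H = −Σ pᵢ log₂ pᵢ.
−0.06·log₂(0.06) = 0.2435
−0.21·log₂(0.21) = 0.4728
−0.46·log₂(0.46) = 0.5153
−0.27·log₂(0.27) = 0.5100
Sum ≈ 1.7417 → 1.742 bits.

1.742 bits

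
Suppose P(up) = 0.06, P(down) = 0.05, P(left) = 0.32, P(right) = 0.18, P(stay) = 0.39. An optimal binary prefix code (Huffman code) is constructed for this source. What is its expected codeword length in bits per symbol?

Repeatedly combine the two least-probable nodes; the expected code length is the sum of the merged weights.
merge 1/20 + 3/50 → 11/100
merge 11/100 + 9/50 → 29/100
merge 29/100 + 8/25 → 61/100
merge 39/100 + 61/100 → 1
L = 11/100 + 29/100 + 61/100 + 1 = 201/100 = 2.01 bits/symbol.

2.01 bits/symbol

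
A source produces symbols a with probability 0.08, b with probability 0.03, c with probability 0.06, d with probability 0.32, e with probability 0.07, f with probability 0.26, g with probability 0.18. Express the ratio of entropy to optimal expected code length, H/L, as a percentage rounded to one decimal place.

Entropy H = −Σ p log₂ p ≈ 2.4320 bits.
Huffman merges: 3/100+3/50→9/100; 7/100+2/25→3/20; 9/100+3/20→6/25; 9/50+6/25→21/50; 13/50+8/25→29/50; 21/50+29/50→1. L = 62/25 ≈ 2.4800.
Efficiency = H/L = 2.4320/2.4800 = 98.1%.

98.1%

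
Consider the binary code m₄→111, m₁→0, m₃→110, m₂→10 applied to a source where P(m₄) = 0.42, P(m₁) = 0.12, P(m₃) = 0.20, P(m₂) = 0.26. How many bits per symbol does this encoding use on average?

2.5 bits/symbol

L̄ = Σ pᵢ·ℓᵢ = 0.42·3 + 0.12·1 + 0.20·3 + 0.26·2 = 2.5 bits/symbol.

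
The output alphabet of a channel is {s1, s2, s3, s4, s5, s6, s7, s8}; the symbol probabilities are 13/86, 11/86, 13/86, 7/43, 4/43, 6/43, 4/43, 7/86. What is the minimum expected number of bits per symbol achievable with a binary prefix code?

Repeatedly combine the two least-probable nodes; the expected code length is the sum of the merged weights.
merge 7/86 + 4/43 → 15/86
merge 4/43 + 11/86 → 19/86
merge 6/43 + 13/86 → 25/86
merge 13/86 + 7/43 → 27/86
merge 15/86 + 19/86 → 17/43
merge 25/86 + 27/86 → 26/43
merge 17/43 + 26/43 → 1
L = 15/86 + 19/86 + 25/86 + 27/86 + 17/43 + 26/43 + 1 = 3 bits/symbol.

3 bits/symbol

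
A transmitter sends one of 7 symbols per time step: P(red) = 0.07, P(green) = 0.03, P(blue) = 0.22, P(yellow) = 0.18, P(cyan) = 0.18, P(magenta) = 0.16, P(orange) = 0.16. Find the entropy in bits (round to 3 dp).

H = −Σ pᵢ log₂ pᵢ.
−0.07·log₂(0.07) = 0.2686
−0.03·log₂(0.03) = 0.1518
−0.22·log₂(0.22) = 0.4806
−0.18·log₂(0.18) = 0.4453
−0.18·log₂(0.18) = 0.4453
−0.16·log₂(0.16) = 0.4230
−0.16·log₂(0.16) = 0.4230
Sum ≈ 2.6375 → 2.638 bits.

2.638 bits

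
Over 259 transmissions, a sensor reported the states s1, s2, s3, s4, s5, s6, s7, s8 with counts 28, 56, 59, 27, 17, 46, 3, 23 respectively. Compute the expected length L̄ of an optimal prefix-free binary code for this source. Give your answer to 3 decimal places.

2.799 bits/symbol

Probabilities are the counts divided by 259.
Repeatedly combine the two least-probable nodes; the expected code length is the sum of the merged weights.
merge 3/259 + 17/259 → 20/259
merge 20/259 + 23/259 → 43/259
merge 27/259 + 4/37 → 55/259
merge 43/259 + 46/259 → 89/259
merge 55/259 + 8/37 → 3/7
merge 59/259 + 89/259 → 4/7
merge 3/7 + 4/7 → 1
L = 20/259 + 43/259 + 55/259 + 89/259 + 3/7 + 4/7 + 1 = 725/259 ≈ 2.799 bits/symbol.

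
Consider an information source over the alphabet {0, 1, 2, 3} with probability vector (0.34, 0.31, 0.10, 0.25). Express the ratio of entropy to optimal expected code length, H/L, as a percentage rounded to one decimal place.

94.3%

Entropy H = −Σ p log₂ p ≈ 1.8852 bits.
Huffman merges: 1/10+1/4→7/20; 31/100+17/50→13/20; 7/20+13/20→1. L = 2 ≈ 2.0000.
Efficiency = H/L = 1.8852/2.0000 = 94.3%.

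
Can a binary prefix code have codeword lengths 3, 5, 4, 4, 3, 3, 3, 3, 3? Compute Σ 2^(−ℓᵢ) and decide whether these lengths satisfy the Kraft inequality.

0.90625; yes

With common denominator 2^5 = 32: Σ 2^(−ℓᵢ) = 4/32 + 1/32 + 2/32 + 2/32 + 4/32 + 4/32 + 4/32 + 4/32 + 4/32 = 29/32 = 0.90625.
Kraft's inequality requires Σ ≤ 1; here Σ = 0.90625 ≤ 1, so such a prefix code exists.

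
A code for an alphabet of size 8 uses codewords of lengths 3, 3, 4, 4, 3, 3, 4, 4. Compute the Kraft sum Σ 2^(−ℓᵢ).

With common denominator 2^4 = 16: Σ 2^(−ℓᵢ) = 2/16 + 2/16 + 1/16 + 1/16 + 2/16 + 2/16 + 1/16 + 1/16 = 12/16 = 0.75.

0.75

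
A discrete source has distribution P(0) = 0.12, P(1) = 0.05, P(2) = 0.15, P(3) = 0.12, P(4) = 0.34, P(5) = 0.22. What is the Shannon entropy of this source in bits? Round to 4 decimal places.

2.3705 bits

H = −Σ pᵢ log₂ pᵢ.
−0.12·log₂(0.12) = 0.3671
−0.05·log₂(0.05) = 0.2161
−0.15·log₂(0.15) = 0.4105
−0.12·log₂(0.12) = 0.3671
−0.34·log₂(0.34) = 0.5292
−0.22·log₂(0.22) = 0.4806
Sum ≈ 2.3705 → 2.3705 bits.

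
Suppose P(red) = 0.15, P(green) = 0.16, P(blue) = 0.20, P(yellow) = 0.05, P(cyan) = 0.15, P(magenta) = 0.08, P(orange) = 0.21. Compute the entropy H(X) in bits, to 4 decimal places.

2.6889 bits

H = −Σ pᵢ log₂ pᵢ.
−0.15·log₂(0.15) = 0.4105
−0.16·log₂(0.16) = 0.4230
−0.20·log₂(0.20) = 0.4644
−0.05·log₂(0.05) = 0.2161
−0.15·log₂(0.15) = 0.4105
−0.08·log₂(0.08) = 0.2915
−0.21·log₂(0.21) = 0.4728
Sum ≈ 2.6889 → 2.6889 bits.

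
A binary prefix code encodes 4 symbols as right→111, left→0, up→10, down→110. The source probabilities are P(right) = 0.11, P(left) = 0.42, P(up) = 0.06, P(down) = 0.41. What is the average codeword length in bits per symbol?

L̄ = Σ pᵢ·ℓᵢ = 0.11·3 + 0.42·1 + 0.06·2 + 0.41·3 = 2.1 bits/symbol.

2.1 bits/symbol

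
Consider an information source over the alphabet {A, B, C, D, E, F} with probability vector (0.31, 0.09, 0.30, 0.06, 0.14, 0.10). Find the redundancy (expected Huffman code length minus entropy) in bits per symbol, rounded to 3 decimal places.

0.060 bits

Entropy H = −Σ p log₂ p ≈ 2.3304 bits.
Huffman merges: 3/50+9/100→3/20; 1/10+7/50→6/25; 3/20+6/25→39/100; 3/10+31/100→61/100; 39/100+61/100→1. L = 239/100 ≈ 2.3900.
L − H = 2.3900 − 2.3304 = 0.060 bits.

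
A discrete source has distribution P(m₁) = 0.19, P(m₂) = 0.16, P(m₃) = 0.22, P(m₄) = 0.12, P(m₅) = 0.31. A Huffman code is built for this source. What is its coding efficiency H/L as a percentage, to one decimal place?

Entropy H = −Σ p log₂ p ≈ 2.2497 bits.
Huffman merges: 3/25+4/25→7/25; 19/100+11/50→41/100; 7/25+31/100→59/100; 41/100+59/100→1. L = 57/25 ≈ 2.2800.
Efficiency = H/L = 2.2497/2.2800 = 98.7%.

98.7%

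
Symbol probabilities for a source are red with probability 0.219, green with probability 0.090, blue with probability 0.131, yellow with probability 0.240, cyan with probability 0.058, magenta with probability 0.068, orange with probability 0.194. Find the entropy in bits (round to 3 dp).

2.632 bits

H = −Σ pᵢ log₂ pᵢ.
−0.219·log₂(0.219) = 0.4798
−0.090·log₂(0.090) = 0.3127
−0.131·log₂(0.131) = 0.3841
−0.240·log₂(0.240) = 0.4941
−0.058·log₂(0.058) = 0.2383
−0.068·log₂(0.068) = 0.2637
−0.194·log₂(0.194) = 0.4590
Sum ≈ 2.6317 → 2.632 bits.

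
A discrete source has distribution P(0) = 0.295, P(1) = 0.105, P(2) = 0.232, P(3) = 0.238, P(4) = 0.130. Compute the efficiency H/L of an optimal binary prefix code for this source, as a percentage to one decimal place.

99.6%

Entropy H = −Σ p log₂ p ≈ 2.2255 bits.
Huffman merges: 21/200+13/100→47/200; 29/125+47/200→467/1000; 119/500+59/200→533/1000; 467/1000+533/1000→1. L = 447/200 ≈ 2.2350.
Efficiency = H/L = 2.2255/2.2350 = 99.6%.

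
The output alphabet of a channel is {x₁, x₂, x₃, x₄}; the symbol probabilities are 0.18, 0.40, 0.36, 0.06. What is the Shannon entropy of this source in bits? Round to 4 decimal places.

H = −Σ pᵢ log₂ pᵢ.
−0.18·log₂(0.18) = 0.4453
−0.40·log₂(0.40) = 0.5288
−0.36·log₂(0.36) = 0.5306
−0.06·log₂(0.06) = 0.2435
Sum ≈ 1.7482 → 1.7482 bits.

1.7482 bits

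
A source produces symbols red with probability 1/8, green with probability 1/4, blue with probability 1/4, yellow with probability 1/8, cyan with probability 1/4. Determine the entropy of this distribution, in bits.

Each probability is a power of 1/2, so log₂(1/p) is an integer.
H = Σ p·log₂(1/p) = 1/8·3 + 1/4·2 + 1/4·2 + 1/8·3 + 1/4·2 = 2.25 bits.

2.25 bits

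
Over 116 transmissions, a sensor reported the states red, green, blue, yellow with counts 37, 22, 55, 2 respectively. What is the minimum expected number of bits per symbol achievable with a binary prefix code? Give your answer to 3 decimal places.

Probabilities are the counts divided by 116.
Repeatedly combine the two least-probable nodes; the expected code length is the sum of the merged weights.
merge 1/58 + 11/58 → 6/29
merge 6/29 + 37/116 → 61/116
merge 55/116 + 61/116 → 1
L = 6/29 + 61/116 + 1 = 201/116 ≈ 1.733 bits/symbol.

1.733 bits/symbol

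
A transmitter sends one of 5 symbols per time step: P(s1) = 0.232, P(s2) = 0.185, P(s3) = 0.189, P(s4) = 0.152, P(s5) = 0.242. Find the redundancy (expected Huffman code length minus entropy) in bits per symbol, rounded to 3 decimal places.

0.035 bits

Entropy H = −Σ p log₂ p ≈ 2.3021 bits.
Huffman merges: 19/125+37/200→337/1000; 189/1000+29/125→421/1000; 121/500+337/1000→579/1000; 421/1000+579/1000→1. L = 2337/1000 ≈ 2.3370.
L − H = 2.3370 − 2.3021 = 0.035 bits.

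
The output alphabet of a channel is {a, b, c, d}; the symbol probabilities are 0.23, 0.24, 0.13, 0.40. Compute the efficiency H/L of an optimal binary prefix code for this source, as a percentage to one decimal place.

Entropy H = −Σ p log₂ p ≈ 1.8932 bits.
Huffman merges: 13/100+23/100→9/25; 6/25+9/25→3/5; 2/5+3/5→1. L = 49/25 ≈ 1.9600.
Efficiency = H/L = 1.8932/1.9600 = 96.6%.

96.6%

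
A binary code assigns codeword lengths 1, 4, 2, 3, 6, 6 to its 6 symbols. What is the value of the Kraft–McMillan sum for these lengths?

0.96875

With common denominator 2^6 = 64: Σ 2^(−ℓᵢ) = 32/64 + 4/64 + 16/64 + 8/64 + 1/64 + 1/64 = 62/64 = 0.96875.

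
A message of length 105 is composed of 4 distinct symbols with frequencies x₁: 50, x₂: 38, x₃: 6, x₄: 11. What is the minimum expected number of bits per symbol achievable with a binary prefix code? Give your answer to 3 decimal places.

1.686 bits/symbol

Probabilities are the counts divided by 105.
Repeatedly combine the two least-probable nodes; the expected code length is the sum of the merged weights.
merge 2/35 + 11/105 → 17/105
merge 17/105 + 38/105 → 11/21
merge 10/21 + 11/21 → 1
L = 17/105 + 11/21 + 1 = 59/35 ≈ 1.686 bits/symbol.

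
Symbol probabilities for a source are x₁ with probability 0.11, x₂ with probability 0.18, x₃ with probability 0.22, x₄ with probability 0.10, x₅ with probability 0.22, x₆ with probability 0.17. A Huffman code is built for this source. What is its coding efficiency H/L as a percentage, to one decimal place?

Entropy H = −Σ p log₂ p ≈ 2.5235 bits.
Huffman merges: 1/10+11/100→21/100; 17/100+9/50→7/20; 21/100+11/50→43/100; 11/50+7/20→57/100; 43/100+57/100→1. L = 64/25 ≈ 2.5600.
Efficiency = H/L = 2.5235/2.5600 = 98.6%.

98.6%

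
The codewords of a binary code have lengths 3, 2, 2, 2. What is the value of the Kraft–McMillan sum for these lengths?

0.875

With common denominator 2^3 = 8: Σ 2^(−ℓᵢ) = 1/8 + 2/8 + 2/8 + 2/8 = 7/8 = 0.875.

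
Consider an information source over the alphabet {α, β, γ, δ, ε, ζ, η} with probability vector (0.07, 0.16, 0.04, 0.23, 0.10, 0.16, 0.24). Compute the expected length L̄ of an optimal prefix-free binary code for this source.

Repeatedly combine the two least-probable nodes; the expected code length is the sum of the merged weights.
merge 1/25 + 7/100 → 11/100
merge 1/10 + 11/100 → 21/100
merge 4/25 + 4/25 → 8/25
merge 21/100 + 23/100 → 11/25
merge 6/25 + 8/25 → 14/25
merge 11/25 + 14/25 → 1
L = 11/100 + 21/100 + 8/25 + 11/25 + 14/25 + 1 = 66/25 = 2.64 bits/symbol.

2.64 bits/symbol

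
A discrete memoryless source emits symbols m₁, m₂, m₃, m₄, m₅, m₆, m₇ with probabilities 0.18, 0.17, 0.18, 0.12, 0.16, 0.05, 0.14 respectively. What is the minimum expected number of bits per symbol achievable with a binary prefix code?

2.81 bits/symbol

Repeatedly combine the two least-probable nodes; the expected code length is the sum of the merged weights.
merge 1/20 + 3/25 → 17/100
merge 7/50 + 4/25 → 3/10
merge 17/100 + 17/100 → 17/50
merge 9/50 + 9/50 → 9/25
merge 3/10 + 17/50 → 16/25
merge 9/25 + 16/25 → 1
L = 17/100 + 3/10 + 17/50 + 9/25 + 16/25 + 1 = 281/100 = 2.81 bits/symbol.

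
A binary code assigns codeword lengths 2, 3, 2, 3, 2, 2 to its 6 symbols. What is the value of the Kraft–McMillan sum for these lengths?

1.25

With common denominator 2^3 = 8: Σ 2^(−ℓᵢ) = 2/8 + 1/8 + 2/8 + 1/8 + 2/8 + 2/8 = 10/8 = 1.25.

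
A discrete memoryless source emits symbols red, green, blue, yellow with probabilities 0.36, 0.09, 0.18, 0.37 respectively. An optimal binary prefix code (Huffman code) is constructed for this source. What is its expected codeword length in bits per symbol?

1.9 bits/symbol

Repeatedly combine the two least-probable nodes; the expected code length is the sum of the merged weights.
merge 9/100 + 9/50 → 27/100
merge 27/100 + 9/25 → 63/100
merge 37/100 + 63/100 → 1
L = 27/100 + 63/100 + 1 = 19/10 = 1.9 bits/symbol.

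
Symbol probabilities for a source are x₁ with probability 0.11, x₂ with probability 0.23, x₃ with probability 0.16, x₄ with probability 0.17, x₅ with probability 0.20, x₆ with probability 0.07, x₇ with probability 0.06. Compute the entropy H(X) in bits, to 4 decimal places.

H = −Σ pᵢ log₂ pᵢ.
−0.11·log₂(0.11) = 0.3503
−0.23·log₂(0.23) = 0.4877
−0.16·log₂(0.16) = 0.4230
−0.17·log₂(0.17) = 0.4346
−0.20·log₂(0.20) = 0.4644
−0.07·log₂(0.07) = 0.2686
−0.06·log₂(0.06) = 0.2435
Sum ≈ 2.6720 → 2.6720 bits.

2.6720 bits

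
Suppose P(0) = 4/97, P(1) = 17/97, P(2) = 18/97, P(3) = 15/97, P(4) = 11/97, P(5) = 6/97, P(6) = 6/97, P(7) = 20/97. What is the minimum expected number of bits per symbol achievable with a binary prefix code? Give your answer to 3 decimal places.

2.876 bits/symbol

Repeatedly combine the two least-probable nodes; the expected code length is the sum of the merged weights.
merge 4/97 + 6/97 → 10/97
merge 6/97 + 10/97 → 16/97
merge 11/97 + 15/97 → 26/97
merge 16/97 + 17/97 → 33/97
merge 18/97 + 20/97 → 38/97
merge 26/97 + 33/97 → 59/97
merge 38/97 + 59/97 → 1
L = 10/97 + 16/97 + 26/97 + 33/97 + 38/97 + 59/97 + 1 = 279/97 ≈ 2.876 bits/symbol.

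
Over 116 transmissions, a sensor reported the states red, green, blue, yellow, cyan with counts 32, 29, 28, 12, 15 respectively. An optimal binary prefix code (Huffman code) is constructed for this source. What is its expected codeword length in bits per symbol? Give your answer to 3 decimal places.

Probabilities are the counts divided by 116.
Repeatedly combine the two least-probable nodes; the expected code length is the sum of the merged weights.
merge 3/29 + 15/116 → 27/116
merge 27/116 + 7/29 → 55/116
merge 1/4 + 8/29 → 61/116
merge 55/116 + 61/116 → 1
L = 27/116 + 55/116 + 61/116 + 1 = 259/116 ≈ 2.233 bits/symbol.

2.233 bits/symbol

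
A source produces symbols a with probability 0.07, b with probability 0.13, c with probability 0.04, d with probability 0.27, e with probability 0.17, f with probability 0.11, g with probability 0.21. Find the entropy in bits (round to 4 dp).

H = −Σ pᵢ log₂ pᵢ.
−0.07·log₂(0.07) = 0.2686
−0.13·log₂(0.13) = 0.3826
−0.04·log₂(0.04) = 0.1858
−0.27·log₂(0.27) = 0.5100
−0.17·log₂(0.17) = 0.4346
−0.11·log₂(0.11) = 0.3503
−0.21·log₂(0.21) = 0.4728
Sum ≈ 2.6047 → 2.6047 bits.

2.6047 bits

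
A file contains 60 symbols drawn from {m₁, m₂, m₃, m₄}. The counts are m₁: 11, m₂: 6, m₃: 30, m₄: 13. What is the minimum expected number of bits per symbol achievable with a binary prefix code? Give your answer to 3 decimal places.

Probabilities are the counts divided by 60.
Repeatedly combine the two least-probable nodes; the expected code length is the sum of the merged weights.
merge 1/10 + 11/60 → 17/60
merge 13/60 + 17/60 → 1/2
merge 1/2 + 1/2 → 1
L = 17/60 + 1/2 + 1 = 107/60 ≈ 1.783 bits/symbol.

1.783 bits/symbol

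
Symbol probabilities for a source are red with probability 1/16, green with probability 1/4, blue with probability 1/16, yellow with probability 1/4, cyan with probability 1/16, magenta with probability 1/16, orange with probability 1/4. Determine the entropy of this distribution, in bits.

2.5 bits

Each probability is a power of 1/2, so log₂(1/p) is an integer.
H = Σ p·log₂(1/p) = 1/16·4 + 1/4·2 + 1/16·4 + 1/4·2 + 1/16·4 + 1/16·4 + 1/4·2 = 2.5 bits.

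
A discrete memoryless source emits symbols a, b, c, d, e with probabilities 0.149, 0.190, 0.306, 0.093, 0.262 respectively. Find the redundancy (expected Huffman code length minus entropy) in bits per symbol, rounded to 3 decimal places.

0.030 bits

Entropy H = −Σ p log₂ p ≈ 2.2122 bits.
Huffman merges: 93/1000+149/1000→121/500; 19/100+121/500→54/125; 131/500+153/500→71/125; 54/125+71/125→1. L = 1121/500 ≈ 2.2420.
L − H = 2.2420 − 2.2122 = 0.030 bits.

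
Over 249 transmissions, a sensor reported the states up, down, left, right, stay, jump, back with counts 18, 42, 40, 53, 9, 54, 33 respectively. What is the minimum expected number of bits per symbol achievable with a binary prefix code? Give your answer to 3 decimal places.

Probabilities are the counts divided by 249.
Repeatedly combine the two least-probable nodes; the expected code length is the sum of the merged weights.
merge 3/83 + 6/83 → 9/83
merge 9/83 + 11/83 → 20/83
merge 40/249 + 14/83 → 82/249
merge 53/249 + 18/83 → 107/249
merge 20/83 + 82/249 → 142/249
merge 107/249 + 142/249 → 1
L = 9/83 + 20/83 + 82/249 + 107/249 + 142/249 + 1 = 667/249 ≈ 2.679 bits/symbol.

2.679 bits/symbol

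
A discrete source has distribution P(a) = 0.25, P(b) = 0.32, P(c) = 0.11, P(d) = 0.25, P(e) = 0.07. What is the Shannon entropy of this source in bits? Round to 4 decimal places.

H = −Σ pᵢ log₂ pᵢ.
−0.25·log₂(0.25) = 0.5000
−0.32·log₂(0.32) = 0.5260
−0.11·log₂(0.11) = 0.3503
−0.25·log₂(0.25) = 0.5000
−0.07·log₂(0.07) = 0.2686
Sum ≈ 2.1449 → 2.1449 bits.

2.1449 bits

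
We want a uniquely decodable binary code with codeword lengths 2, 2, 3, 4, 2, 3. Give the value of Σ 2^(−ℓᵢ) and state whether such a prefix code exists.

1.0625; no

With common denominator 2^4 = 16: Σ 2^(−ℓᵢ) = 4/16 + 4/16 + 2/16 + 1/16 + 4/16 + 2/16 = 17/16 = 1.0625.
Kraft's inequality requires Σ ≤ 1; here Σ = 1.0625 > 1, so no such prefix code exists.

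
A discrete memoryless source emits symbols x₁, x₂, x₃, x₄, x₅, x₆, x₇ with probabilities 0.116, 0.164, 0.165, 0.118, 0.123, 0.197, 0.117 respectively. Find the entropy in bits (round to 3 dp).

2.777 bits

H = −Σ pᵢ log₂ pᵢ.
−0.116·log₂(0.116) = 0.3605
−0.164·log₂(0.164) = 0.4278
−0.165·log₂(0.165) = 0.4289
−0.118·log₂(0.118) = 0.3638
−0.123·log₂(0.123) = 0.3719
−0.197·log₂(0.197) = 0.4617
−0.117·log₂(0.117) = 0.3622
Sum ≈ 2.7767 → 2.777 bits.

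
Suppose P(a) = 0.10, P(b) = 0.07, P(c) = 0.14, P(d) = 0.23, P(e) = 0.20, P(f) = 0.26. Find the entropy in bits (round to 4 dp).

2.4552 bits

H = −Σ pᵢ log₂ pᵢ.
−0.10·log₂(0.10) = 0.3322
−0.07·log₂(0.07) = 0.2686
−0.14·log₂(0.14) = 0.3971
−0.23·log₂(0.23) = 0.4877
−0.20·log₂(0.20) = 0.4644
−0.26·log₂(0.26) = 0.5053
Sum ≈ 2.4552 → 2.4552 bits.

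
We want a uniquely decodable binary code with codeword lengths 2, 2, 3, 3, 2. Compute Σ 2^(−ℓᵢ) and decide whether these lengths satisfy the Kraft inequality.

1; yes

With common denominator 2^3 = 8: Σ 2^(−ℓᵢ) = 2/8 + 2/8 + 1/8 + 1/8 + 2/8 = 8/8 = 1.
Kraft's inequality requires Σ ≤ 1; here Σ = 1 ≤ 1, so such a prefix code exists.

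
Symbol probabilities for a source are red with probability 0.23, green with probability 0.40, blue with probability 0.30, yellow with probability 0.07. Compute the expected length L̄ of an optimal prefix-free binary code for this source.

1.9 bits/symbol

Repeatedly combine the two least-probable nodes; the expected code length is the sum of the merged weights.
merge 7/100 + 23/100 → 3/10
merge 3/10 + 3/10 → 3/5
merge 2/5 + 3/5 → 1
L = 3/10 + 3/5 + 1 = 19/10 = 1.9 bits/symbol.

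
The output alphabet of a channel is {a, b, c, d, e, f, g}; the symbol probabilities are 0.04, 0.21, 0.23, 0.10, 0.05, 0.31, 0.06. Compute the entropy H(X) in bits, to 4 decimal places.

2.4619 bits

H = −Σ pᵢ log₂ pᵢ.
−0.04·log₂(0.04) = 0.1858
−0.21·log₂(0.21) = 0.4728
−0.23·log₂(0.23) = 0.4877
−0.10·log₂(0.10) = 0.3322
−0.05·log₂(0.05) = 0.2161
−0.31·log₂(0.31) = 0.5238
−0.06·log₂(0.06) = 0.2435
Sum ≈ 2.4619 → 2.4619 bits.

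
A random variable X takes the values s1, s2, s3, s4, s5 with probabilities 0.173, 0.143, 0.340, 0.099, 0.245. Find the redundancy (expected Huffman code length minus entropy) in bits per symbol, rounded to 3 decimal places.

Entropy H = −Σ p log₂ p ≈ 2.1958 bits.
Huffman merges: 99/1000+143/1000→121/500; 173/1000+121/500→83/200; 49/200+17/50→117/200; 83/200+117/200→1. L = 1121/500 ≈ 2.2420.
L − H = 2.2420 − 2.1958 = 0.046 bits.

0.046 bits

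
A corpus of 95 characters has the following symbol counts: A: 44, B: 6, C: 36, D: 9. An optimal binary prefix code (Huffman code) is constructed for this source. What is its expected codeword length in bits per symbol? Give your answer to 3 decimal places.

Probabilities are the counts divided by 95.
Repeatedly combine the two least-probable nodes; the expected code length is the sum of the merged weights.
merge 6/95 + 9/95 → 3/19
merge 3/19 + 36/95 → 51/95
merge 44/95 + 51/95 → 1
L = 3/19 + 51/95 + 1 = 161/95 ≈ 1.695 bits/symbol.

1.695 bits/symbol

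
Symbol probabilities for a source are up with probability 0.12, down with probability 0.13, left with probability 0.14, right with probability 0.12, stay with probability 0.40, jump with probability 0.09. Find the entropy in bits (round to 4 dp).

2.3553 bits

H = −Σ pᵢ log₂ pᵢ.
−0.12·log₂(0.12) = 0.3671
−0.13·log₂(0.13) = 0.3826
−0.14·log₂(0.14) = 0.3971
−0.12·log₂(0.12) = 0.3671
−0.40·log₂(0.40) = 0.5288
−0.09·log₂(0.09) = 0.3127
Sum ≈ 2.3553 → 2.3553 bits.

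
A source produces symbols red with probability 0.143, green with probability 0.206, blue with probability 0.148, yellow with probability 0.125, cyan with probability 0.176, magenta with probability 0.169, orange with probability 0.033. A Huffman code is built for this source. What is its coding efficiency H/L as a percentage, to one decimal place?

Entropy H = −Σ p log₂ p ≈ 2.6907 bits.
Huffman merges: 33/1000+1/8→79/500; 143/1000+37/250→291/1000; 79/500+169/1000→327/1000; 22/125+103/500→191/500; 291/1000+327/1000→309/500; 191/500+309/500→1. L = 347/125 ≈ 2.7760.
Efficiency = H/L = 2.6907/2.7760 = 96.9%.

96.9%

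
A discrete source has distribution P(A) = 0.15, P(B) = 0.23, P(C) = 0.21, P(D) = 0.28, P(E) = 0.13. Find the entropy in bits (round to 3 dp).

2.268 bits

H = −Σ pᵢ log₂ pᵢ.
−0.15·log₂(0.15) = 0.4105
−0.23·log₂(0.23) = 0.4877
−0.21·log₂(0.21) = 0.4728
−0.28·log₂(0.28) = 0.5142
−0.13·log₂(0.13) = 0.3826
Sum ≈ 2.2679 → 2.268 bits.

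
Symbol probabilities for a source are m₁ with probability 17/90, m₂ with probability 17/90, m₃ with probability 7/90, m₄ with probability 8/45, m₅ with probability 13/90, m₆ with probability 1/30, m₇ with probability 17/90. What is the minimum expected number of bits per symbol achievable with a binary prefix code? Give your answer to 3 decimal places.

2.733 bits/symbol

Repeatedly combine the two least-probable nodes; the expected code length is the sum of the merged weights.
merge 1/30 + 7/90 → 1/9
merge 1/9 + 13/90 → 23/90
merge 8/45 + 17/90 → 11/30
merge 17/90 + 17/90 → 17/45
merge 23/90 + 11/30 → 28/45
merge 17/45 + 28/45 → 1
L = 1/9 + 23/90 + 11/30 + 17/45 + 28/45 + 1 = 41/15 ≈ 2.733 bits/symbol.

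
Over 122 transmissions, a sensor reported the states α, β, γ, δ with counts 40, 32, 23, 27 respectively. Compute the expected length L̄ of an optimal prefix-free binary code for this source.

2 bits/symbol

Probabilities are the counts divided by 122.
Repeatedly combine the two least-probable nodes; the expected code length is the sum of the merged weights.
merge 23/122 + 27/122 → 25/61
merge 16/61 + 20/61 → 36/61
merge 25/61 + 36/61 → 1
L = 25/61 + 36/61 + 1 = 2 bits/symbol.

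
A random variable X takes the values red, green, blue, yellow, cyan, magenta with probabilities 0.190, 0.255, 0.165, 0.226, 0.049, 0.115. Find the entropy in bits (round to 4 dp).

H = −Σ pᵢ log₂ pᵢ.
−0.190·log₂(0.190) = 0.4552
−0.255·log₂(0.255) = 0.5027
−0.165·log₂(0.165) = 0.4289
−0.226·log₂(0.226) = 0.4849
−0.049·log₂(0.049) = 0.2132
−0.115·log₂(0.115) = 0.3588
Sum ≈ 2.4438 → 2.4438 bits.

2.4438 bits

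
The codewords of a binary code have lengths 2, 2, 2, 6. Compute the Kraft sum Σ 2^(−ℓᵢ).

0.765625

With common denominator 2^6 = 64: Σ 2^(−ℓᵢ) = 16/64 + 16/64 + 16/64 + 1/64 = 49/64 = 0.765625.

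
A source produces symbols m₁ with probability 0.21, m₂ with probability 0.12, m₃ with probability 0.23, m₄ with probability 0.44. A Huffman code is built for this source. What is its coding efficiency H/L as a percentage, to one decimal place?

97.8%

Entropy H = −Σ p log₂ p ≈ 1.8487 bits.
Huffman merges: 3/25+21/100→33/100; 23/100+33/100→14/25; 11/25+14/25→1. L = 189/100 ≈ 1.8900.
Efficiency = H/L = 1.8487/1.8900 = 97.8%.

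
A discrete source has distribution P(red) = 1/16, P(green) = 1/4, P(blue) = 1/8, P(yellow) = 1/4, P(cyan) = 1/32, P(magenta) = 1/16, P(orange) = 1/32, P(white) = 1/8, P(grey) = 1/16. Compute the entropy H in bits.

Each probability is a power of 1/2, so log₂(1/p) is an integer.
H = Σ p·log₂(1/p) = 1/16·4 + 1/4·2 + 1/8·3 + 1/4·2 + 1/32·5 + 1/16·4 + 1/32·5 + 1/8·3 + 1/16·4 = 2.8125 bits.

2.8125 bits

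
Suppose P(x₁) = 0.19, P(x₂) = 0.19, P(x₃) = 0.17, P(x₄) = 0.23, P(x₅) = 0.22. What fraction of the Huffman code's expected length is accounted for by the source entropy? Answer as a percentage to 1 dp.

98.0%

Entropy H = −Σ p log₂ p ≈ 2.3133 bits.
Huffman merges: 17/100+19/100→9/25; 19/100+11/50→41/100; 23/100+9/25→59/100; 41/100+59/100→1. L = 59/25 ≈ 2.3600.
Efficiency = H/L = 2.3133/2.3600 = 98.0%.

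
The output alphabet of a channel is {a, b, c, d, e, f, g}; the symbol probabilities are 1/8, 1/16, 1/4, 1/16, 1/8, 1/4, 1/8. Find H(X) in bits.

Each probability is a power of 1/2, so log₂(1/p) is an integer.
H = Σ p·log₂(1/p) = 1/8·3 + 1/16·4 + 1/4·2 + 1/16·4 + 1/8·3 + 1/4·2 + 1/8·3 = 2.625 bits.

2.625 bits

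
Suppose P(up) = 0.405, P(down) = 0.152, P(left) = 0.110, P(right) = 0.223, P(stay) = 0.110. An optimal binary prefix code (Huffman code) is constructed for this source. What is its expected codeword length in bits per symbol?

2.187 bits/symbol

Repeatedly combine the two least-probable nodes; the expected code length is the sum of the merged weights.
merge 11/100 + 11/100 → 11/50
merge 19/125 + 11/50 → 93/250
merge 223/1000 + 93/250 → 119/200
merge 81/200 + 119/200 → 1
L = 11/50 + 93/250 + 119/200 + 1 = 2187/1000 = 2.187 bits/symbol.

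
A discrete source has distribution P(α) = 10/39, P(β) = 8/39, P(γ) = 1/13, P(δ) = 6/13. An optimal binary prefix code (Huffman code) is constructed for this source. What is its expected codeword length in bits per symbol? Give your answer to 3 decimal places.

Repeatedly combine the two least-probable nodes; the expected code length is the sum of the merged weights.
merge 1/13 + 8/39 → 11/39
merge 10/39 + 11/39 → 7/13
merge 6/13 + 7/13 → 1
L = 11/39 + 7/13 + 1 = 71/39 ≈ 1.821 bits/symbol.

1.821 bits/symbol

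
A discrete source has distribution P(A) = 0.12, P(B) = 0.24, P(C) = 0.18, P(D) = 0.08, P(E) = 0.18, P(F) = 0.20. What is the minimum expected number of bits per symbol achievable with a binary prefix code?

2.56 bits/symbol

Repeatedly combine the two least-probable nodes; the expected code length is the sum of the merged weights.
merge 2/25 + 3/25 → 1/5
merge 9/50 + 9/50 → 9/25
merge 1/5 + 1/5 → 2/5
merge 6/25 + 9/25 → 3/5
merge 2/5 + 3/5 → 1
L = 1/5 + 9/25 + 2/5 + 3/5 + 1 = 64/25 = 2.56 bits/symbol.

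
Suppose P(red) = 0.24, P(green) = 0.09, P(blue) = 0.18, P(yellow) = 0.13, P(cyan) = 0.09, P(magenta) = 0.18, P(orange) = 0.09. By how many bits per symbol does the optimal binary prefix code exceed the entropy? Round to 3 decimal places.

Entropy H = −Σ p log₂ p ≈ 2.7054 bits.
Huffman merges: 9/100+9/100→9/50; 9/100+13/100→11/50; 9/50+9/50→9/25; 9/50+11/50→2/5; 6/25+9/25→3/5; 2/5+3/5→1. L = 69/25 ≈ 2.7600.
L − H = 2.7600 − 2.7054 = 0.055 bits.

0.055 bits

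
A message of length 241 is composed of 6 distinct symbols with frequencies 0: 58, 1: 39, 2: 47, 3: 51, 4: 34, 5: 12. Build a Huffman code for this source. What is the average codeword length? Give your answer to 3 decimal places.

2.544 bits/symbol

Probabilities are the counts divided by 241.
Repeatedly combine the two least-probable nodes; the expected code length is the sum of the merged weights.
merge 12/241 + 34/241 → 46/241
merge 39/241 + 46/241 → 85/241
merge 47/241 + 51/241 → 98/241
merge 58/241 + 85/241 → 143/241
merge 98/241 + 143/241 → 1
L = 46/241 + 85/241 + 98/241 + 143/241 + 1 = 613/241 ≈ 2.544 bits/symbol.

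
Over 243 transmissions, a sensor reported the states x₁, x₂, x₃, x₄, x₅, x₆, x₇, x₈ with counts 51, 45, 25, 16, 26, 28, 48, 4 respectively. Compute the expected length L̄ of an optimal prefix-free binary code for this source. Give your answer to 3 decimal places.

Probabilities are the counts divided by 243.
Repeatedly combine the two least-probable nodes; the expected code length is the sum of the merged weights.
merge 4/243 + 16/243 → 20/243
merge 20/243 + 25/243 → 5/27
merge 26/243 + 28/243 → 2/9
merge 5/27 + 5/27 → 10/27
merge 16/81 + 17/81 → 11/27
merge 2/9 + 10/27 → 16/27
merge 11/27 + 16/27 → 1
L = 20/243 + 5/27 + 2/9 + 10/27 + 11/27 + 16/27 + 1 = 695/243 ≈ 2.860 bits/symbol.

2.860 bits/symbol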